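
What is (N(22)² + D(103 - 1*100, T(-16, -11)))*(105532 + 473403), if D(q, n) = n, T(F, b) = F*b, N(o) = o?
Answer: 382097100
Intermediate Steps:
(N(22)² + D(103 - 1*100, T(-16, -11)))*(105532 + 473403) = (22² - 16*(-11))*(105532 + 473403) = (484 + 176)*578935 = 660*578935 = 382097100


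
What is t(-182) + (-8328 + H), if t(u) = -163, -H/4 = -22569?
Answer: 81785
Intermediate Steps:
H = 90276 (H = -4*(-22569) = 90276)
t(-182) + (-8328 + H) = -163 + (-8328 + 90276) = -163 + 81948 = 81785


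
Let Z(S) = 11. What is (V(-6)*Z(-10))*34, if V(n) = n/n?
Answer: 374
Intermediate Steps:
V(n) = 1
(V(-6)*Z(-10))*34 = (1*11)*34 = 11*34 = 374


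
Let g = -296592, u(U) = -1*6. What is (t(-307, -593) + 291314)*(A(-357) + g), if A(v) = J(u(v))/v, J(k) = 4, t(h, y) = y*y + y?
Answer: -68016286254760/357 ≈ -1.9052e+11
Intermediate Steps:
u(U) = -6
t(h, y) = y + y² (t(h, y) = y² + y = y + y²)
A(v) = 4/v
(t(-307, -593) + 291314)*(A(-357) + g) = (-593*(1 - 593) + 291314)*(4/(-357) - 296592) = (-593*(-592) + 291314)*(4*(-1/357) - 296592) = (351056 + 291314)*(-4/357 - 296592) = 642370*(-105883348/357) = -68016286254760/357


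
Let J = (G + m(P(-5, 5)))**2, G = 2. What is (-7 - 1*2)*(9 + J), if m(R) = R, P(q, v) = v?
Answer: -522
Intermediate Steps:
J = 49 (J = (2 + 5)**2 = 7**2 = 49)
(-7 - 1*2)*(9 + J) = (-7 - 1*2)*(9 + 49) = (-7 - 2)*58 = -9*58 = -522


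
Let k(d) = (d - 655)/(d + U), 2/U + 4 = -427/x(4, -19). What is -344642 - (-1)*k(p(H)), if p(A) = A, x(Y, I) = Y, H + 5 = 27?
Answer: -1118801405/3246 ≈ -3.4467e+5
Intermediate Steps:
H = 22 (H = -5 + 27 = 22)
U = -8/443 (U = 2/(-4 - 427/4) = 2/(-443/4) = 2*(-4/443) = -8/443 ≈ -0.018059)
k(d) = (-655 + d)/(-8/443 + d) (k(d) = (d - 655)/(d - 8/443) = (-655 + d)/(-8/443 + d))
-344642 - (-1)*k(p(H)) = -344642 - (-1)*443*(-655 + 22)/(-8 + 443*22) = -344642 - (-1)*443*(-633)/(-8 + 9746) = -344642 - (-1)*443*(-633)/9738 = -344642 - (-1)*443*(1/9738)*(-633) = -344642 - (-1)*(-93473)/3246 = -344642 - 1*93473/3246 = -344642 - 93473/3246 = -1118801405/3246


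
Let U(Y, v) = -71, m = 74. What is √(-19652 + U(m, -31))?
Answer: 11*I*√163 ≈ 140.44*I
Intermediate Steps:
√(-19652 + U(m, -31)) = √(-19652 - 71) = √(-19723) = 11*I*√163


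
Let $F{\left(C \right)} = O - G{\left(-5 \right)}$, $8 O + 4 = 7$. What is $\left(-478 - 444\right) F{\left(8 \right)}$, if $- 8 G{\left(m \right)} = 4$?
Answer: $- \frac{3227}{4} \approx -806.75$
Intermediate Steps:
$O = \frac{3}{8}$ ($O = - \frac{1}{2} + \frac{1}{8} \cdot 7 = - \frac{1}{2} + \frac{7}{8} = \frac{3}{8} \approx 0.375$)
$G{\left(m \right)} = - \frac{1}{2}$ ($G{\left(m \right)} = \left(- \frac{1}{8}\right) 4 = - \frac{1}{2}$)
$F{\left(C \right)} = \frac{7}{8}$ ($F{\left(C \right)} = \frac{3}{8} - - \frac{1}{2} = \frac{3}{8} + \frac{1}{2} = \frac{7}{8}$)
$\left(-478 - 444\right) F{\left(8 \right)} = \left(-478 - 444\right) \frac{7}{8} = \left(-922\right) \frac{7}{8} = - \frac{3227}{4}$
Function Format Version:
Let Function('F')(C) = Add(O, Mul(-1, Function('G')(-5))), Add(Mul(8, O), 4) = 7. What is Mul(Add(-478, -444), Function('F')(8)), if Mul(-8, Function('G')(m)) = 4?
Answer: Rational(-3227, 4) ≈ -806.75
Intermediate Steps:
O = Rational(3, 8) (O = Add(Rational(-1, 2), Mul(Rational(1, 8), 7)) = Add(Rational(-1, 2), Rational(7, 8)) = Rational(3, 8) ≈ 0.37500)
Function('G')(m) = Rational(-1, 2) (Function('G')(m) = Mul(Rational(-1, 8), 4) = Rational(-1, 2))
Function('F')(C) = Rational(7, 8) (Function('F')(C) = Add(Rational(3, 8), Mul(-1, Rational(-1, 2))) = Add(Rational(3, 8), Rational(1, 2)) = Rational(7, 8))
Mul(Add(-478, -444), Function('F')(8)) = Mul(Add(-478, -444), Rational(7, 8)) = Mul(-922, Rational(7, 8)) = Rational(-3227, 4)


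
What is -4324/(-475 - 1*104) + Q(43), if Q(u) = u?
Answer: 29221/579 ≈ 50.468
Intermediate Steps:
-4324/(-475 - 1*104) + Q(43) = -4324/(-475 - 1*104) + 43 = -4324/(-475 - 104) + 43 = -4324/(-579) + 43 = -4324*(-1/579) + 43 = 4324/579 + 43 = 29221/579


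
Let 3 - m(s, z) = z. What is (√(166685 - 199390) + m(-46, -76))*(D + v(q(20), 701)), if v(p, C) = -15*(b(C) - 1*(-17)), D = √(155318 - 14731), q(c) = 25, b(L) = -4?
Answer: -(79 + I*√32705)*(195 - √140587) ≈ 14216.0 + 32543.0*I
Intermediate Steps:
m(s, z) = 3 - z
D = √140587 ≈ 374.95
v(p, C) = -195 (v(p, C) = -15*(-4 - 1*(-17)) = -15*(-4 + 17) = -15*13 = -195)
(√(166685 - 199390) + m(-46, -76))*(D + v(q(20), 701)) = (√(166685 - 199390) + (3 - 1*(-76)))*(√140587 - 195) = (√(-32705) + (3 + 76))*(-195 + √140587) = (I*√32705 + 79)*(-195 + √140587) = (79 + I*√32705)*(-195 + √140587) = (-195 + √140587)*(79 + I*√32705)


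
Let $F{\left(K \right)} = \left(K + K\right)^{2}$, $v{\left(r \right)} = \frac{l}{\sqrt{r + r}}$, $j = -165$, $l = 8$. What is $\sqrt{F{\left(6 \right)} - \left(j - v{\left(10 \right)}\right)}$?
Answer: $\frac{\sqrt{7725 + 20 \sqrt{5}}}{5} \approx 17.629$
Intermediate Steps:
$v{\left(r \right)} = \frac{4 \sqrt{2}}{\sqrt{r}}$ ($v{\left(r \right)} = \frac{8}{\sqrt{r + r}} = \frac{8}{\sqrt{2 r}} = \frac{8}{\sqrt{2} \sqrt{r}} = 8 \frac{\sqrt{2}}{2 \sqrt{r}} = \frac{4 \sqrt{2}}{\sqrt{r}}$)
$F{\left(K \right)} = 4 K^{2}$ ($F{\left(K \right)} = \left(2 K\right)^{2} = 4 K^{2}$)
$\sqrt{F{\left(6 \right)} - \left(j - v{\left(10 \right)}\right)} = \sqrt{4 \cdot 6^{2} + \left(\frac{4 \sqrt{2}}{\sqrt{10}} - -165\right)} = \sqrt{4 \cdot 36 + \left(4 \sqrt{2} \frac{\sqrt{10}}{10} + 165\right)} = \sqrt{144 + \left(\frac{4 \sqrt{5}}{5} + 165\right)} = \sqrt{144 + \left(165 + \frac{4 \sqrt{5}}{5}\right)} = \sqrt{309 + \frac{4 \sqrt{5}}{5}}$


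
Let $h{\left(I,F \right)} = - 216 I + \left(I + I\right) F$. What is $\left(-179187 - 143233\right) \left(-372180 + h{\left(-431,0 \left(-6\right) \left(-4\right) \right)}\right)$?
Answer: $89982263280$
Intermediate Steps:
$h{\left(I,F \right)} = - 216 I + 2 F I$ ($h{\left(I,F \right)} = - 216 I + 2 I F = - 216 I + 2 F I$)
$\left(-179187 - 143233\right) \left(-372180 + h{\left(-431,0 \left(-6\right) \left(-4\right) \right)}\right) = \left(-179187 - 143233\right) \left(-372180 + 2 \left(-431\right) \left(-108 + 0 \left(-6\right) \left(-4\right)\right)\right) = - 322420 \left(-372180 + 2 \left(-431\right) \left(-108 + 0 \left(-4\right)\right)\right) = - 322420 \left(-372180 + 2 \left(-431\right) \left(-108 + 0\right)\right) = - 322420 \left(-372180 + 2 \left(-431\right) \left(-108\right)\right) = - 322420 \left(-372180 + 93096\right) = \left(-322420\right) \left(-279084\right) = 89982263280$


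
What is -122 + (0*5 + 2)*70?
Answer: 18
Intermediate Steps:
-122 + (0*5 + 2)*70 = -122 + (0 + 2)*70 = -122 + 2*70 = -122 + 140 = 18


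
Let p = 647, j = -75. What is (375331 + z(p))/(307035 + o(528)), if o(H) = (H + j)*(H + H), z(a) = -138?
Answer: 19747/41337 ≈ 0.47771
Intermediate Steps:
o(H) = 2*H*(-75 + H) (o(H) = (H - 75)*(H + H) = (-75 + H)*(2*H) = 2*H*(-75 + H))
(375331 + z(p))/(307035 + o(528)) = (375331 - 138)/(307035 + 2*528*(-75 + 528)) = 375193/(307035 + 2*528*453) = 375193/(307035 + 478368) = 375193/785403 = 375193*(1/785403) = 19747/41337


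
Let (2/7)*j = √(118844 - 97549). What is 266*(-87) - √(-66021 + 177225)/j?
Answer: -23142 - 12*√65780255/149065 ≈ -23143.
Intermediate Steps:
j = 7*√21295/2 (j = 7*√(118844 - 97549)/2 = 7*√21295/2 ≈ 510.75)
266*(-87) - √(-66021 + 177225)/j = 266*(-87) - √(-66021 + 177225)/(7*√21295/2) = -23142 - √111204*2*√21295/149065 = -23142 - 6*√3089*2*√21295/149065 = -23142 - 12*√65780255/149065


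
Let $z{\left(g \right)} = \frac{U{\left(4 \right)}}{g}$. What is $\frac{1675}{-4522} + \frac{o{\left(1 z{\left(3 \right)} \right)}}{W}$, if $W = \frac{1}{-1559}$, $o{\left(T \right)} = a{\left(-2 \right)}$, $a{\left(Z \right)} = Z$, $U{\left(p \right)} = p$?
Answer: $\frac{14097921}{4522} \approx 3117.6$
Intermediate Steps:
$z{\left(g \right)} = \frac{4}{g}$
$o{\left(T \right)} = -2$
$W = - \frac{1}{1559} \approx -0.00064144$
$\frac{1675}{-4522} + \frac{o{\left(1 z{\left(3 \right)} \right)}}{W} = \frac{1675}{-4522} - \frac{2}{- \frac{1}{1559}} = 1675 \left(- \frac{1}{4522}\right) - -3118 = - \frac{1675}{4522} + 3118 = \frac{14097921}{4522}$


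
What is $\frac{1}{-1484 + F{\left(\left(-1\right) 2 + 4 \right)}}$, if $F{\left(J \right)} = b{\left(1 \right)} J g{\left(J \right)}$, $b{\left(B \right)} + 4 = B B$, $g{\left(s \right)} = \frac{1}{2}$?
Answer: $- \frac{1}{1487} \approx -0.00067249$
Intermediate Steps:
$g{\left(s \right)} = \frac{1}{2}$
$b{\left(B \right)} = -4 + B^{2}$ ($b{\left(B \right)} = -4 + B B = -4 + B^{2}$)
$F{\left(J \right)} = - \frac{3 J}{2}$ ($F{\left(J \right)} = \left(-4 + 1^{2}\right) J \frac{1}{2} = \left(-4 + 1\right) J \frac{1}{2} = - 3 J \frac{1}{2} = - \frac{3 J}{2}$)
$\frac{1}{-1484 + F{\left(\left(-1\right) 2 + 4 \right)}} = \frac{1}{-1484 - \frac{3 \left(\left(-1\right) 2 + 4\right)}{2}} = \frac{1}{-1484 - \frac{3 \left(-2 + 4\right)}{2}} = \frac{1}{-1484 - 3} = \frac{1}{-1487} = - \frac{1}{1487}$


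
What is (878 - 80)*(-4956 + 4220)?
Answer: -587328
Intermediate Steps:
(878 - 80)*(-4956 + 4220) = 798*(-736) = -587328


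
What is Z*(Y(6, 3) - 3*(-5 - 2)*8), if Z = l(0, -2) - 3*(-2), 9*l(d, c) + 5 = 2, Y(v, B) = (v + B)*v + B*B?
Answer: 1309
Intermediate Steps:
Y(v, B) = B² + v*(B + v) (Y(v, B) = (B + v)*v + B² = v*(B + v) + B² = B² + v*(B + v))
l(d, c) = -⅓ (l(d, c) = -5/9 + (⅑)*2 = -5/9 + 2/9 = -⅓)
Z = 17/3 (Z = -⅓ - 3*(-2) = -⅓ + 6 = 17/3 ≈ 5.6667)
Z*(Y(6, 3) - 3*(-5 - 2)*8) = 17*((3² + 6² + 3*6) - 3*(-5 - 2)*8)/3 = 17*((9 + 36 + 18) - 3*(-7)*8)/3 = 17*(63 + 21*8)/3 = 17*(63 + 168)/3 = (17/3)*231 = 1309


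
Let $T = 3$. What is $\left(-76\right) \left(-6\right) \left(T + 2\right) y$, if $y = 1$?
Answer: $2280$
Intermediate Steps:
$\left(-76\right) \left(-6\right) \left(T + 2\right) y = \left(-76\right) \left(-6\right) \left(3 + 2\right) 1 = 456 \cdot 5 \cdot 1 = 456 \cdot 5 = 2280$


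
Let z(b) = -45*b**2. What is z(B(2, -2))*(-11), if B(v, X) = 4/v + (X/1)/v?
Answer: 495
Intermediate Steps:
B(v, X) = 4/v + X/v (B(v, X) = 4/v + (X*1)/v = 4/v + X/v)
z(B(2, -2))*(-11) = -45*(4 - 2)**2/4*(-11) = -45*1**2*(-11) = -45*1*(-11) = -45*(-11) = 495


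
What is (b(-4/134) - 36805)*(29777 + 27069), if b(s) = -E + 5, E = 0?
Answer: -2091932800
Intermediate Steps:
b(s) = 5 (b(s) = -1*0 + 5 = 0 + 5 = 5)
(b(-4/134) - 36805)*(29777 + 27069) = (5 - 36805)*(29777 + 27069) = -36800*56846 = -2091932800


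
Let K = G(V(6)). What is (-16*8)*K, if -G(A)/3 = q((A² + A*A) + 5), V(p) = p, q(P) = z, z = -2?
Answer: -768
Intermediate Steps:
q(P) = -2
G(A) = 6 (G(A) = -3*(-2) = 6)
K = 6
(-16*8)*K = -16*8*6 = -128*6 = -768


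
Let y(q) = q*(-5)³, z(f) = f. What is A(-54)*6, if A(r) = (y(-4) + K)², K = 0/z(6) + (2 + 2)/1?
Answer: 1524096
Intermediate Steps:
y(q) = -125*q (y(q) = q*(-125) = -125*q)
K = 4 (K = 0/6 + (2 + 2)/1 = 0*(⅙) + 4*1 = 0 + 4 = 4)
A(r) = 254016 (A(r) = (-125*(-4) + 4)² = (500 + 4)² = 504² = 254016)
A(-54)*6 = 254016*6 = 1524096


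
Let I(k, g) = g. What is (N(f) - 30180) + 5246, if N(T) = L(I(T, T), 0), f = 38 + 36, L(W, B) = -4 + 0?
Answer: -24938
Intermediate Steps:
L(W, B) = -4
f = 74
N(T) = -4
(N(f) - 30180) + 5246 = (-4 - 30180) + 5246 = -30184 + 5246 = -24938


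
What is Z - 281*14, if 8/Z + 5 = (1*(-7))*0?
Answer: -19678/5 ≈ -3935.6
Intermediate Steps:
Z = -8/5 (Z = 8/(-5 + (1*(-7))*0) = 8/(-5 - 7*0) = 8/(-5 + 0) = 8/(-5) = 8*(-⅕) = -8/5 ≈ -1.6000)
Z - 281*14 = -8/5 - 281*14 = -8/5 - 3934 = -19678/5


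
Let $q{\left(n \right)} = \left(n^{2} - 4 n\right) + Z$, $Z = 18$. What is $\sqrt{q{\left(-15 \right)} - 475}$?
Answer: $2 i \sqrt{43} \approx 13.115 i$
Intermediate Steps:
$q{\left(n \right)} = 18 + n^{2} - 4 n$ ($q{\left(n \right)} = \left(n^{2} - 4 n\right) + 18 = 18 + n^{2} - 4 n$)
$\sqrt{q{\left(-15 \right)} - 475} = \sqrt{\left(18 + \left(-15\right)^{2} - -60\right) - 475} = \sqrt{\left(18 + 225 + 60\right) - 475} = \sqrt{303 - 475} = \sqrt{-172} = 2 i \sqrt{43}$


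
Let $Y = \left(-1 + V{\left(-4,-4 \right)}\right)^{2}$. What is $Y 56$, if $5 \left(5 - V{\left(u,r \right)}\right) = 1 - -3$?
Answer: $\frac{14336}{25} \approx 573.44$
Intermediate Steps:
$V{\left(u,r \right)} = \frac{21}{5}$ ($V{\left(u,r \right)} = 5 - \frac{1 - -3}{5} = 5 - \frac{1 + 3}{5} = 5 - \frac{4}{5} = \frac{21}{5}$)
$Y = \frac{256}{25}$ ($Y = \left(-1 + \frac{21}{5}\right)^{2} = \left(\frac{16}{5}\right)^{2} = \frac{256}{25} \approx 10.24$)
$Y 56 = \frac{256}{25} \cdot 56 = \frac{14336}{25}$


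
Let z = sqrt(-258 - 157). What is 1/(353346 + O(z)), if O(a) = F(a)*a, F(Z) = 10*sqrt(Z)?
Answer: 1/(2*(176673 + 5*I*415**(3/4)*sqrt(I))) ≈ 2.8353e-6 - 5.2266e-9*I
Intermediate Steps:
z = I*sqrt(415) (z = sqrt(-415) = I*sqrt(415) ≈ 20.372*I)
O(a) = 10*a**(3/2) (O(a) = (10*sqrt(a))*a = 10*a**(3/2))
1/(353346 + O(z)) = 1/(353346 + 10*(I*sqrt(415))**(3/2)) = 1/(353346 + 10*(415**(3/4)*I**(3/2))) = 1/(353346 + 10*415**(3/4)*I**(3/2))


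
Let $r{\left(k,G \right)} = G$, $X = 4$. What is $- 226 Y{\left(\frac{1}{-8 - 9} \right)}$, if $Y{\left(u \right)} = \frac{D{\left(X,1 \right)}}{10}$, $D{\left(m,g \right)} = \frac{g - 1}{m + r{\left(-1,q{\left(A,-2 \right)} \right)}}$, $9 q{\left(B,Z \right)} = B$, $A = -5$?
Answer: $0$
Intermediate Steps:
$q{\left(B,Z \right)} = \frac{B}{9}$
$D{\left(m,g \right)} = \frac{-1 + g}{- \frac{5}{9} + m}$ ($D{\left(m,g \right)} = \frac{g - 1}{m + \frac{1}{9} \left(-5\right)} = \frac{-1 + g}{m - \frac{5}{9}} = \frac{-1 + g}{- \frac{5}{9} + m}$)
$Y{\left(u \right)} = 0$ ($Y{\left(u \right)} = \frac{9 \frac{1}{-5 + 9 \cdot 4} \left(-1 + 1\right)}{10} = 9 \frac{1}{-5 + 36} \cdot 0 \cdot \frac{1}{10} = 9 \cdot \frac{1}{31} \cdot 0 \cdot \frac{1}{10} = 0 \cdot \frac{1}{10} = 0$)
$- 226 Y{\left(\frac{1}{-8 - 9} \right)} = \left(-226\right) 0 = 0$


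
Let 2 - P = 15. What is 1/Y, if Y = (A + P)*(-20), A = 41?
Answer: -1/560 ≈ -0.0017857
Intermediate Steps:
P = -13 (P = 2 - 1*15 = 2 - 15 = -13)
Y = -560 (Y = (41 - 13)*(-20) = 28*(-20) = -560)
1/Y = 1/(-560) = -1/560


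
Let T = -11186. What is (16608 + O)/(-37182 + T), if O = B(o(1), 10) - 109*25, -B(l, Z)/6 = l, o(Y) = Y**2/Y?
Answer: -13877/48368 ≈ -0.28690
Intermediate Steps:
o(Y) = Y
B(l, Z) = -6*l
O = -2731 (O = -6*1 - 109*25 = -6 - 2725 = -2731)
(16608 + O)/(-37182 + T) = (16608 - 2731)/(-37182 - 11186) = 13877/(-48368) = 13877*(-1/48368) = -13877/48368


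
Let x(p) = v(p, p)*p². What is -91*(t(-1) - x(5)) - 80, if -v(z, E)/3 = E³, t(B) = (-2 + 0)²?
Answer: -853569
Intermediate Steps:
t(B) = 4 (t(B) = (-2)² = 4)
v(z, E) = -3*E³
x(p) = -3*p⁵ (x(p) = (-3*p³)*p² = -3*p⁵)
-91*(t(-1) - x(5)) - 80 = -91*(4 - (-3)*5⁵) - 80 = -91*(4 - (-3)*3125) - 80 = -91*(4 - 1*(-9375)) - 80 = -91*(4 + 9375) - 80 = -91*9379 - 80 = -853489 - 80 = -853569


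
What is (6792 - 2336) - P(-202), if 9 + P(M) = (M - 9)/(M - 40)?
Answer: 1080319/242 ≈ 4464.1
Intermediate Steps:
P(M) = -9 + (-9 + M)/(-40 + M) (P(M) = -9 + (M - 9)/(M - 40) = -9 + (-9 + M)/(-40 + M))
(6792 - 2336) - P(-202) = (6792 - 2336) - (351 - 8*(-202))/(-40 - 202) = 4456 - (351 + 1616)/(-242) = 4456 - (-1)*1967/242 = 4456 - 1*(-1967/242) = 4456 + 1967/242 = 1080319/242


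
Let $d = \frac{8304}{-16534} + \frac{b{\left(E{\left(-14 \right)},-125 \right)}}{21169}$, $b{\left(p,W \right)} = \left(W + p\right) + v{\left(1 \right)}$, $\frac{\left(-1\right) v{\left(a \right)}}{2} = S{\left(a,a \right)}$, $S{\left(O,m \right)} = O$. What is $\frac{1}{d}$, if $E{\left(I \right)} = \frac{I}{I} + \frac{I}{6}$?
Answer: $- \frac{525012369}{266863859} \approx -1.9673$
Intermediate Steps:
$v{\left(a \right)} = - 2 a$
$E{\left(I \right)} = 1 + \frac{I}{6}$ ($E{\left(I \right)} = 1 + I \frac{1}{6} = 1 + \frac{I}{6}$)
$b{\left(p,W \right)} = -2 + W + p$ ($b{\left(p,W \right)} = \left(W + p\right) - 2 = -2 + W + p$)
$d = - \frac{266863859}{525012369}$ ($d = \frac{8304}{-16534} + \frac{-2 - 125 + \left(1 + \frac{1}{6} \left(-14\right)\right)}{21169} = 8304 \left(- \frac{1}{16534}\right) + \left(-2 - 125 + \left(1 - \frac{7}{3}\right)\right) \frac{1}{21169} = - \frac{4152}{8267} + \left(-2 - 125 - \frac{4}{3}\right) \frac{1}{21169} = - \frac{4152}{8267} - \frac{385}{63507} = - \frac{266863859}{525012369} \approx -0.5083$)
$\frac{1}{d} = \frac{1}{- \frac{266863859}{525012369}} = - \frac{525012369}{266863859}$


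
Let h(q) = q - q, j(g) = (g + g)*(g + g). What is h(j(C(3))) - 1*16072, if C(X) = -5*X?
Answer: -16072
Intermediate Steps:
j(g) = 4*g**2 (j(g) = (2*g)*(2*g) = 4*g**2)
h(q) = 0
h(j(C(3))) - 1*16072 = 0 - 1*16072 = 0 - 16072 = -16072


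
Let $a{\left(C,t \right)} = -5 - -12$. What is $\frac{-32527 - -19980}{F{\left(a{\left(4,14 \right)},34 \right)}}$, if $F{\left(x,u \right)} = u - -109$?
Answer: $- \frac{12547}{143} \approx -87.741$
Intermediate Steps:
$a{\left(C,t \right)} = 7$ ($a{\left(C,t \right)} = -5 + 12 = 7$)
$F{\left(x,u \right)} = 109 + u$ ($F{\left(x,u \right)} = u + 109 = 109 + u$)
$\frac{-32527 - -19980}{F{\left(a{\left(4,14 \right)},34 \right)}} = \frac{-32527 - -19980}{109 + 34} = \frac{-32527 + 19980}{143} = \left(-12547\right) \frac{1}{143} = - \frac{12547}{143}$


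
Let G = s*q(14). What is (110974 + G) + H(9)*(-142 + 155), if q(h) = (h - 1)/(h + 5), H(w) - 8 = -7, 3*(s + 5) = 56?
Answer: 6326792/57 ≈ 1.1100e+5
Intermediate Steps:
s = 41/3 (s = -5 + (1/3)*56 = -5 + 56/3 = 41/3 ≈ 13.667)
H(w) = 1 (H(w) = 8 - 7 = 1)
q(h) = (-1 + h)/(5 + h)
G = 533/57 (G = 41*((-1 + 14)/(5 + 14))/3 = 41*(13/19)/3 = 41*((1/19)*13)/3 = (41/3)*(13/19) = 533/57 ≈ 9.3509)
(110974 + G) + H(9)*(-142 + 155) = (110974 + 533/57) + 1*(-142 + 155) = 6326051/57 + 1*13 = 6326051/57 + 13 = 6326792/57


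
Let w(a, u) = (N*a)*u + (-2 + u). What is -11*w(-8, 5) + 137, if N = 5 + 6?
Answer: 4944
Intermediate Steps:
N = 11
w(a, u) = -2 + u + 11*a*u (w(a, u) = (11*a)*u + (-2 + u) = 11*a*u + (-2 + u) = -2 + u + 11*a*u)
-11*w(-8, 5) + 137 = -11*(-2 + 5 + 11*(-8)*5) + 137 = -11*(-2 + 5 - 440) + 137 = -11*(-437) + 137 = 4807 + 137 = 4944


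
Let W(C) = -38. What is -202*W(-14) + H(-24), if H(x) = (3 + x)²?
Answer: 8117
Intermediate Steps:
-202*W(-14) + H(-24) = -202*(-38) + (3 - 24)² = 7676 + (-21)² = 7676 + 441 = 8117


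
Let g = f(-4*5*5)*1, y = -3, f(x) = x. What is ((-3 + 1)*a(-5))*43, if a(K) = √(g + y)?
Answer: -86*I*√103 ≈ -872.8*I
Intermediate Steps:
g = -100 (g = (-4*5*5)*1 = -20*5*1 = -100*1 = -100)
a(K) = I*√103 (a(K) = √(-100 - 3) = √(-103) = I*√103)
((-3 + 1)*a(-5))*43 = ((-3 + 1)*(I*√103))*43 = -2*I*√103*43 = -86*I*√103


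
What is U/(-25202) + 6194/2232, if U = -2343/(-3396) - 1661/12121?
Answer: 8636464101641/3112163427096 ≈ 2.7751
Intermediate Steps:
U = 7586249/13720972 (U = -2343*(-1/3396) - 1661*1/12121 = 781/1132 - 1661/12121 = 7586249/13720972 ≈ 0.55289)
U/(-25202) + 6194/2232 = (7586249/13720972)/(-25202) + 6194/2232 = (7586249/13720972)*(-1/25202) + 6194*(1/2232) = -7586249/345795936344 + 3097/1116 = 8636464101641/3112163427096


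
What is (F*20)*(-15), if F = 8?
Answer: -2400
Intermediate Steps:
(F*20)*(-15) = (8*20)*(-15) = 160*(-15) = -2400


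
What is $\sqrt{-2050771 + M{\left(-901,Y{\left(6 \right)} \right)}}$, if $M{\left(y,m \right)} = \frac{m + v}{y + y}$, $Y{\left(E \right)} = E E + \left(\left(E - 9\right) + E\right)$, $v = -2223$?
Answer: $\frac{i \sqrt{1664816964679}}{901} \approx 1432.1 i$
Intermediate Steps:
$Y{\left(E \right)} = -9 + E^{2} + 2 E$ ($Y{\left(E \right)} = E^{2} + \left(\left(-9 + E\right) + E\right) = E^{2} + \left(-9 + 2 E\right) = -9 + E^{2} + 2 E$)
$M{\left(y,m \right)} = \frac{-2223 + m}{2 y}$ ($M{\left(y,m \right)} = \frac{m - 2223}{y + y} = \frac{-2223 + m}{2 y}$)
$\sqrt{-2050771 + M{\left(-901,Y{\left(6 \right)} \right)}} = \sqrt{-2050771 + \frac{-2223 + \left(-9 + 6^{2} + 2 \cdot 6\right)}{2 \left(-901\right)}} = \sqrt{-2050771 + \frac{1}{2} \left(- \frac{1}{901}\right) \left(-2223 + \left(-9 + 36 + 12\right)\right)} = \sqrt{-2050771 + \frac{1}{2} \left(- \frac{1}{901}\right) \left(-2223 + 39\right)} = \sqrt{-2050771 + \frac{1}{2} \left(- \frac{1}{901}\right) \left(-2184\right)} = \sqrt{-2050771 + \frac{1092}{901}} = \sqrt{- \frac{1847743579}{901}} = \frac{i \sqrt{1664816964679}}{901}$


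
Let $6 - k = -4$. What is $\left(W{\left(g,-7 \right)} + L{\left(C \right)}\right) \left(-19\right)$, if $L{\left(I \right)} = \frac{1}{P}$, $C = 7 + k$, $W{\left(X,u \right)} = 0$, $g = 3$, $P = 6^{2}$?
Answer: $- \frac{19}{36} \approx -0.52778$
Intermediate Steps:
$P = 36$
$k = 10$ ($k = 6 - -4 = 6 + 4 = 10$)
$C = 17$ ($C = 7 + 10 = 17$)
$L{\left(I \right)} = \frac{1}{36}$
$\left(W{\left(g,-7 \right)} + L{\left(C \right)}\right) \left(-19\right) = \left(0 + \frac{1}{36}\right) \left(-19\right) = \frac{1}{36} \left(-19\right) = - \frac{19}{36}$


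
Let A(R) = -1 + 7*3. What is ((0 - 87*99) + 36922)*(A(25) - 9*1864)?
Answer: -474345604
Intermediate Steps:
A(R) = 20 (A(R) = -1 + 21 = 20)
((0 - 87*99) + 36922)*(A(25) - 9*1864) = ((0 - 87*99) + 36922)*(20 - 9*1864) = ((0 - 8613) + 36922)*(20 - 16776) = (-8613 + 36922)*(-16756) = 28309*(-16756) = -474345604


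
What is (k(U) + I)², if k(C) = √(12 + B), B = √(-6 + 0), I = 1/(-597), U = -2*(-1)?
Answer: (1 - 597*√(12 + I*√6))²/356409 ≈ 11.988 + 2.4483*I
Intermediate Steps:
U = 2
I = -1/597 ≈ -0.0016750
B = I*√6 (B = √(-6) = I*√6 ≈ 2.4495*I)
k(C) = √(12 + I*√6)
(k(U) + I)² = (√(12 + I*√6) - 1/597)² = (-1/597 + √(12 + I*√6))²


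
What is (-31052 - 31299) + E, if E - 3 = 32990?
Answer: -29358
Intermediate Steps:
E = 32993 (E = 3 + 32990 = 32993)
(-31052 - 31299) + E = (-31052 - 31299) + 32993 = -62351 + 32993 = -29358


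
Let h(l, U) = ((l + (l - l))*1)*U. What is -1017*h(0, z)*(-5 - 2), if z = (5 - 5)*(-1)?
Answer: 0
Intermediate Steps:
z = 0 (z = 0*(-1) = 0)
h(l, U) = U*l (h(l, U) = ((l + 0)*1)*U = (l*1)*U = l*U = U*l)
-1017*h(0, z)*(-5 - 2) = -1017*0*0*(-5 - 2) = -0*(-7) = -1017*0 = 0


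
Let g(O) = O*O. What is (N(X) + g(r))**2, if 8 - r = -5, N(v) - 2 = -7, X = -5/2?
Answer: 26896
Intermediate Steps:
X = -5/2 (X = (1/2)*(-5) = -5/2 ≈ -2.5000)
N(v) = -5 (N(v) = 2 - 7 = -5)
r = 13 (r = 8 - 1*(-5) = 8 + 5 = 13)
g(O) = O**2
(N(X) + g(r))**2 = (-5 + 13**2)**2 = (-5 + 169)**2 = 164**2 = 26896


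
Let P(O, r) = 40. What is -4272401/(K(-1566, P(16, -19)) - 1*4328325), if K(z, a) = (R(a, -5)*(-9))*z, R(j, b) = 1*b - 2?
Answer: 4272401/4426983 ≈ 0.96508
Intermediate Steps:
R(j, b) = -2 + b (R(j, b) = b - 2 = -2 + b)
K(z, a) = 63*z (K(z, a) = ((-2 - 5)*(-9))*z = (-7*(-9))*z = 63*z)
-4272401/(K(-1566, P(16, -19)) - 1*4328325) = -4272401/(63*(-1566) - 1*4328325) = -4272401/(-98658 - 4328325) = -4272401/(-4426983) = -4272401*(-1/4426983) = 4272401/4426983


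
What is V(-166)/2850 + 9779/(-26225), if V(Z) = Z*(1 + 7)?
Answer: -1253939/1494825 ≈ -0.83885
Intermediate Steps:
V(Z) = 8*Z (V(Z) = Z*8 = 8*Z)
V(-166)/2850 + 9779/(-26225) = (8*(-166))/2850 + 9779/(-26225) = -1328*1/2850 + 9779*(-1/26225) = -664/1425 - 9779/26225 = -1253939/1494825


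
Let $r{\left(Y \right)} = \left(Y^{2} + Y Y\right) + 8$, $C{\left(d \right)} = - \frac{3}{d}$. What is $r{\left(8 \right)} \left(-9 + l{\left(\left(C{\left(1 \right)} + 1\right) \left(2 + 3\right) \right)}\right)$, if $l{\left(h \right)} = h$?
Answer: $-2584$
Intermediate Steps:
$r{\left(Y \right)} = 8 + 2 Y^{2}$ ($r{\left(Y \right)} = \left(Y^{2} + Y^{2}\right) + 8 = 2 Y^{2} + 8 = 8 + 2 Y^{2}$)
$r{\left(8 \right)} \left(-9 + l{\left(\left(C{\left(1 \right)} + 1\right) \left(2 + 3\right) \right)}\right) = \left(8 + 2 \cdot 8^{2}\right) \left(-9 + \left(- \frac{3}{1} + 1\right) \left(2 + 3\right)\right) = \left(8 + 2 \cdot 64\right) \left(-9 + \left(\left(-3\right) 1 + 1\right) 5\right) = \left(8 + 128\right) \left(-9 + \left(-3 + 1\right) 5\right) = 136 \left(-9 - 10\right) = 136 \left(-19\right) = -2584$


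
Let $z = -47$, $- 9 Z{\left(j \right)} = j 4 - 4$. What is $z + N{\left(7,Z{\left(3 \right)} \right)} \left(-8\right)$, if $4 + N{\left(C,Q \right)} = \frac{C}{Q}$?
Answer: $48$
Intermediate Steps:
$Z{\left(j \right)} = \frac{4}{9} - \frac{4 j}{9}$ ($Z{\left(j \right)} = - \frac{j 4 - 4}{9} = - \frac{4 j - 4}{9} = - \frac{-4 + 4 j}{9} = \frac{4}{9} - \frac{4 j}{9}$)
$N{\left(C,Q \right)} = -4 + \frac{C}{Q}$
$z + N{\left(7,Z{\left(3 \right)} \right)} \left(-8\right) = -47 + \left(-4 + \frac{7}{\frac{4}{9} - \frac{4}{3}}\right) \left(-8\right) = -47 + \left(-4 + \frac{7}{- \frac{8}{9}}\right) \left(-8\right) = -47 + \left(-4 + 7 \left(- \frac{9}{8}\right)\right) \left(-8\right) = -47 + \left(-4 - \frac{63}{8}\right) \left(-8\right) = -47 - -95 = -47 + 95 = 48$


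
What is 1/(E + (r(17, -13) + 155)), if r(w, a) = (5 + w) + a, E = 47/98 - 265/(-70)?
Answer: 49/8245 ≈ 0.0059430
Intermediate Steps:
E = 209/49 (E = 47*(1/98) - 265*(-1/70) = 47/98 + 53/14 = 209/49 ≈ 4.2653)
r(w, a) = 5 + a + w
1/(E + (r(17, -13) + 155)) = 1/(209/49 + ((5 - 13 + 17) + 155)) = 1/(209/49 + (9 + 155)) = 1/(209/49 + 164) = 1/(8245/49) = 49/8245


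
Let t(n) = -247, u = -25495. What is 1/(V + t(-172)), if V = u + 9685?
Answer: -1/16057 ≈ -6.2278e-5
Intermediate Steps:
V = -15810 (V = -25495 + 9685 = -15810)
1/(V + t(-172)) = 1/(-15810 - 247) = 1/(-16057) = -1/16057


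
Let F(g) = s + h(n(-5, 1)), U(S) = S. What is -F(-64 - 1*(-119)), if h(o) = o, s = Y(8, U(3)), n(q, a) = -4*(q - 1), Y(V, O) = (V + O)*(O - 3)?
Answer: -24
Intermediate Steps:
Y(V, O) = (-3 + O)*(O + V) (Y(V, O) = (O + V)*(-3 + O) = (-3 + O)*(O + V))
n(q, a) = 4 - 4*q (n(q, a) = -4*(-1 + q) = 4 - 4*q)
s = 0 (s = 3**2 - 3*3 - 3*8 + 3*8 = 9 - 9 - 24 + 24 = 0)
F(g) = 24 (F(g) = 0 + (4 - 4*(-5)) = 0 + (4 + 20) = 0 + 24 = 24)
-F(-64 - 1*(-119)) = -1*24 = -24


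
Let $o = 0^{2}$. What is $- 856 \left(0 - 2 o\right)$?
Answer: $0$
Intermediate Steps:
$o = 0$
$- 856 \left(0 - 2 o\right) = - 856 \left(0 - 0\right) = - 856 \left(0 + 0\right) = \left(-856\right) 0 = 0$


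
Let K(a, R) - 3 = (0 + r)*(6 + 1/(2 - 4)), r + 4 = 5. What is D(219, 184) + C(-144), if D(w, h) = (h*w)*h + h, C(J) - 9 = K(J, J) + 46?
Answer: 14829423/2 ≈ 7.4147e+6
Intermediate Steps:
r = 1 (r = -4 + 5 = 1)
K(a, R) = 17/2 (K(a, R) = 3 + (0 + 1)*(6 + 1/(2 - 4)) = 3 + 1*(6 + 1/(-2)) = 3 + 1*(6 - ½) = 3 + 1*(11/2) = 3 + 11/2 = 17/2)
C(J) = 127/2 (C(J) = 9 + (17/2 + 46) = 9 + 109/2 = 127/2)
D(w, h) = h + w*h² (D(w, h) = w*h² + h = h + w*h²)
D(219, 184) + C(-144) = 184*(1 + 184*219) + 127/2 = 184*(1 + 40296) + 127/2 = 184*40297 + 127/2 = 7414648 + 127/2 = 14829423/2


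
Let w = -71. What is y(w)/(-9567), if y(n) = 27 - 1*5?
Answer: -22/9567 ≈ -0.0022996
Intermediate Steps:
y(n) = 22 (y(n) = 27 - 5 = 22)
y(w)/(-9567) = 22/(-9567) = 22*(-1/9567) = -22/9567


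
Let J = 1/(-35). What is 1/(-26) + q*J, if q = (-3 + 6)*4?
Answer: -347/910 ≈ -0.38132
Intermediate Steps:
J = -1/35 ≈ -0.028571
q = 12 (q = 3*4 = 12)
1/(-26) + q*J = 1/(-26) + 12*(-1/35) = -1/26 - 12/35 = -347/910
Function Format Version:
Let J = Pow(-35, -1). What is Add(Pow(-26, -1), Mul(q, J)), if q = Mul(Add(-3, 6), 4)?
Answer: Rational(-347, 910) ≈ -0.38132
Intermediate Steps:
J = Rational(-1, 35) ≈ -0.028571
q = 12 (q = Mul(3, 4) = 12)
Add(Pow(-26, -1), Mul(q, J)) = Add(Pow(-26, -1), Mul(12, Rational(-1, 35))) = Add(Rational(-1, 26), Rational(-12, 35)) = Rational(-347, 910)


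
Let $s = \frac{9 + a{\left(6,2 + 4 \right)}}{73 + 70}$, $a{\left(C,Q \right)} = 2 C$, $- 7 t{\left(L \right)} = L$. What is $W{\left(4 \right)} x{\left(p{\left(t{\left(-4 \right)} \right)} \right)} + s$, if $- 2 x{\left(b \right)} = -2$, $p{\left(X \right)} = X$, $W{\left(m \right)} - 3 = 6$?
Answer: $\frac{1308}{143} \approx 9.1469$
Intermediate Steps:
$t{\left(L \right)} = - \frac{L}{7}$
$W{\left(m \right)} = 9$ ($W{\left(m \right)} = 3 + 6 = 9$)
$x{\left(b \right)} = 1$ ($x{\left(b \right)} = \left(- \frac{1}{2}\right) \left(-2\right) = 1$)
$s = \frac{21}{143}$ ($s = \frac{9 + 2 \cdot 6}{73 + 70} = \frac{9 + 12}{143} = 21 \cdot \frac{1}{143} = \frac{21}{143} \approx 0.14685$)
$W{\left(4 \right)} x{\left(p{\left(t{\left(-4 \right)} \right)} \right)} + s = 9 \cdot 1 + \frac{21}{143} = 9 + \frac{21}{143} = \frac{1308}{143}$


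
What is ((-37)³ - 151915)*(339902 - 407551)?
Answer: 13703522632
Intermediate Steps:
((-37)³ - 151915)*(339902 - 407551) = (-50653 - 151915)*(-67649) = -202568*(-67649) = 13703522632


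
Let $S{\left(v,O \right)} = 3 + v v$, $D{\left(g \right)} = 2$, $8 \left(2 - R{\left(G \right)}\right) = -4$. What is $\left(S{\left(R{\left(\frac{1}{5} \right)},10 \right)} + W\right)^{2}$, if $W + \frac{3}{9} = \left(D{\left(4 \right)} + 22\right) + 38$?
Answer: $\frac{724201}{144} \approx 5029.2$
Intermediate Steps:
$R{\left(G \right)} = \frac{5}{2}$ ($R{\left(G \right)} = 2 - - \frac{1}{2} = 2 + \frac{1}{2} = \frac{5}{2}$)
$W = \frac{185}{3}$ ($W = - \frac{1}{3} + \left(\left(2 + 22\right) + 38\right) = - \frac{1}{3} + \left(24 + 38\right) = - \frac{1}{3} + 62 = \frac{185}{3} \approx 61.667$)
$S{\left(v,O \right)} = 3 + v^{2}$
$\left(S{\left(R{\left(\frac{1}{5} \right)},10 \right)} + W\right)^{2} = \left(\left(3 + \left(\frac{5}{2}\right)^{2}\right) + \frac{185}{3}\right)^{2} = \left(\left(3 + \frac{25}{4}\right) + \frac{185}{3}\right)^{2} = \left(\frac{37}{4} + \frac{185}{3}\right)^{2} = \left(\frac{851}{12}\right)^{2} = \frac{724201}{144}$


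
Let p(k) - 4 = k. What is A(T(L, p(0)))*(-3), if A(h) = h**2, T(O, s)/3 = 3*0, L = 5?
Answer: 0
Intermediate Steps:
p(k) = 4 + k
T(O, s) = 0 (T(O, s) = 3*(3*0) = 3*0 = 0)
A(T(L, p(0)))*(-3) = 0**2*(-3) = 0*(-3) = 0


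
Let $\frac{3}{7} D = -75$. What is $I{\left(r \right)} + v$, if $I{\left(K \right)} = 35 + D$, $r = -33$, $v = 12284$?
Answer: $12144$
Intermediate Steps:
$D = -175$ ($D = \frac{7}{3} \left(-75\right) = -175$)
$I{\left(K \right)} = -140$ ($I{\left(K \right)} = 35 - 175 = -140$)
$I{\left(r \right)} + v = -140 + 12284 = 12144$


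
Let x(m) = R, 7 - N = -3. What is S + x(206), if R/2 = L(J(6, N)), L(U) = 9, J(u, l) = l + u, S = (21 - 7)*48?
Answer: 690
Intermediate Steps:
N = 10 (N = 7 - 1*(-3) = 7 + 3 = 10)
S = 672 (S = 14*48 = 672)
R = 18 (R = 2*9 = 18)
x(m) = 18
S + x(206) = 672 + 18 = 690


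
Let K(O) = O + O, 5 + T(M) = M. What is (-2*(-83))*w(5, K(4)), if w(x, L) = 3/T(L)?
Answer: 166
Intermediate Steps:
T(M) = -5 + M
K(O) = 2*O
w(x, L) = 3/(-5 + L)
(-2*(-83))*w(5, K(4)) = (-2*(-83))*(3/(-5 + 2*4)) = 166*(3/(-5 + 8)) = 166*(3/3) = 166*(3*(⅓)) = 166*1 = 166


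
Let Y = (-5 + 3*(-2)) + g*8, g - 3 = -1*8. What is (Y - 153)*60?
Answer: -12240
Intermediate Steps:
g = -5 (g = 3 - 1*8 = 3 - 8 = -5)
Y = -51 (Y = (-5 + 3*(-2)) - 5*8 = (-5 - 6) - 40 = -11 - 40 = -51)
(Y - 153)*60 = (-51 - 153)*60 = -204*60 = -12240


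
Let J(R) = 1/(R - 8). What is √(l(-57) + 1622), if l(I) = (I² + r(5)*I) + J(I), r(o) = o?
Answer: 3*√2152865/65 ≈ 67.720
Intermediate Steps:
J(R) = 1/(-8 + R)
l(I) = I² + 1/(-8 + I) + 5*I (l(I) = (I² + 5*I) + 1/(-8 + I) = I² + 1/(-8 + I) + 5*I)
√(l(-57) + 1622) = √((1 - 57*(-8 - 57)*(5 - 57))/(-8 - 57) + 1622) = √((1 - 57*(-65)*(-52))/(-65) + 1622) = √(-(1 - 192660)/65 + 1622) = √(-1/65*(-192659) + 1622) = √(192659/65 + 1622) = √(298089/65) = 3*√2152865/65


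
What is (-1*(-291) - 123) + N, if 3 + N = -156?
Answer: 9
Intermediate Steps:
N = -159 (N = -3 - 156 = -159)
(-1*(-291) - 123) + N = (-1*(-291) - 123) - 159 = (291 - 123) - 159 = 168 - 159 = 9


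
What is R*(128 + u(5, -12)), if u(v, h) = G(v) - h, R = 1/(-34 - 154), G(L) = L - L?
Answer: -35/47 ≈ -0.74468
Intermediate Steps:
G(L) = 0
R = -1/188 (R = 1/(-188) = -1/188 ≈ -0.0053191)
u(v, h) = -h (u(v, h) = 0 - h = -h)
R*(128 + u(5, -12)) = -(128 - 1*(-12))/188 = -(128 + 12)/188 = -1/188*140 = -35/47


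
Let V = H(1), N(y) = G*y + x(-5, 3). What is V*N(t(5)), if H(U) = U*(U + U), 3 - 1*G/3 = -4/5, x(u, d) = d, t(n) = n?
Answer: 120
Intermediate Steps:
G = 57/5 (G = 9 - (-12)/5 = 9 - 3*(-4/5) = 9 + 12/5 = 57/5 ≈ 11.400)
N(y) = 3 + 57*y/5 (N(y) = 57*y/5 + 3 = 3 + 57*y/5)
H(U) = 2*U**2 (H(U) = U*(2*U) = 2*U**2)
V = 2 (V = 2*1**2 = 2*1 = 2)
V*N(t(5)) = 2*(3 + (57/5)*5) = 2*(3 + 57) = 2*60 = 120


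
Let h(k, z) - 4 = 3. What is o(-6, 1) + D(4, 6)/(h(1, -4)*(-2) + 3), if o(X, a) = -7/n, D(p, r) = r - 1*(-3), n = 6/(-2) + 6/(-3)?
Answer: 32/55 ≈ 0.58182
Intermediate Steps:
h(k, z) = 7 (h(k, z) = 4 + 3 = 7)
n = -5 (n = 6*(-1/2) + 6*(-1/3) = -3 - 2 = -5)
D(p, r) = 3 + r (D(p, r) = r + 3 = 3 + r)
o(X, a) = 7/5 (o(X, a) = -7/(-5) = -7*(-1/5) = 7/5)
o(-6, 1) + D(4, 6)/(h(1, -4)*(-2) + 3) = 7/5 + (3 + 6)/(7*(-2) + 3) = 7/5 + 9/(-14 + 3) = 7/5 + 9/(-11) = 7/5 - 1/11*9 = 7/5 - 9/11 = 32/55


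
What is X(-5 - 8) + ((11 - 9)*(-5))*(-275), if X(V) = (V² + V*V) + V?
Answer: 3075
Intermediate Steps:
X(V) = V + 2*V² (X(V) = (V² + V²) + V = 2*V² + V = V + 2*V²)
X(-5 - 8) + ((11 - 9)*(-5))*(-275) = (-5 - 8)*(1 + 2*(-5 - 8)) + ((11 - 9)*(-5))*(-275) = -13*(1 + 2*(-13)) + (2*(-5))*(-275) = -13*(1 - 26) - 10*(-275) = -13*(-25) + 2750 = 325 + 2750 = 3075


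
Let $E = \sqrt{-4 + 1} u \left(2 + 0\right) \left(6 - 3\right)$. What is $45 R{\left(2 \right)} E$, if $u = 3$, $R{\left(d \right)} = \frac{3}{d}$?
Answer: $1215 i \sqrt{3} \approx 2104.4 i$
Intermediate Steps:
$E = 18 i \sqrt{3}$ ($E = \sqrt{-4 + 1} \cdot 3 \left(2 + 0\right) \left(6 - 3\right) = \sqrt{-3} \cdot 3 \cdot 2 \cdot 3 = i \sqrt{3} \cdot 3 \cdot 6 = 3 i \sqrt{3} \cdot 6 = 18 i \sqrt{3} \approx 31.177 i$)
$45 R{\left(2 \right)} E = 45 \cdot \frac{3}{2} \cdot 18 i \sqrt{3} = \frac{135 \cdot 18 i \sqrt{3}}{2} = 1215 i \sqrt{3}$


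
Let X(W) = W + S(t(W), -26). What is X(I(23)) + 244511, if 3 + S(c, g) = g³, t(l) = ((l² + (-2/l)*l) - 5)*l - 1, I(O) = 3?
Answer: 226935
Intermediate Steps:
t(l) = -1 + l*(-7 + l²) (t(l) = ((l² - 2) - 5)*l - 1 = ((-2 + l²) - 5)*l - 1 = (-7 + l²)*l - 1 = l*(-7 + l²) - 1 = -1 + l*(-7 + l²))
S(c, g) = -3 + g³
X(W) = -17579 + W (X(W) = W + (-3 + (-26)³) = W + (-3 - 17576) = W - 17579 = -17579 + W)
X(I(23)) + 244511 = (-17579 + 3) + 244511 = -17576 + 244511 = 226935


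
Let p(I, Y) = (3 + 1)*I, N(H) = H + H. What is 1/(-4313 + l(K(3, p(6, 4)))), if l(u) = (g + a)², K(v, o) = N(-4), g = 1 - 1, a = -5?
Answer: -1/4288 ≈ -0.00023321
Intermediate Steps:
N(H) = 2*H
p(I, Y) = 4*I
g = 0
K(v, o) = -8 (K(v, o) = 2*(-4) = -8)
l(u) = 25 (l(u) = (0 - 5)² = (-5)² = 25)
1/(-4313 + l(K(3, p(6, 4)))) = 1/(-4313 + 25) = 1/(-4288) = -1/4288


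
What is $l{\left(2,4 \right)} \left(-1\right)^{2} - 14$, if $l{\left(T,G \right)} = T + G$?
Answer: $-8$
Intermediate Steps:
$l{\left(T,G \right)} = G + T$
$l{\left(2,4 \right)} \left(-1\right)^{2} - 14 = \left(4 + 2\right) \left(-1\right)^{2} - 14 = 6 \cdot 1 - 14 = 6 - 14 = -8$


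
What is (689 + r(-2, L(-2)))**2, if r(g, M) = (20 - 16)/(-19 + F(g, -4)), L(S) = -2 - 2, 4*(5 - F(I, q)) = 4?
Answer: 106729561/225 ≈ 4.7435e+5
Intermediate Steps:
F(I, q) = 4 (F(I, q) = 5 - 1/4*4 = 5 - 1 = 4)
L(S) = -4
r(g, M) = -4/15 (r(g, M) = (20 - 16)/(-19 + 4) = 4/(-15) = 4*(-1/15) = -4/15)
(689 + r(-2, L(-2)))**2 = (689 - 4/15)**2 = (10331/15)**2 = 106729561/225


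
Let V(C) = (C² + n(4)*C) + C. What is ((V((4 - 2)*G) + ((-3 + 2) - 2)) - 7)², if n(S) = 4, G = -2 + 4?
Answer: 676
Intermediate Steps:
G = 2
V(C) = C² + 5*C (V(C) = (C² + 4*C) + C = C² + 5*C)
((V((4 - 2)*G) + ((-3 + 2) - 2)) - 7)² = ((((4 - 2)*2)*(5 + (4 - 2)*2) + ((-3 + 2) - 2)) - 7)² = (((2*2)*(5 + 2*2) + (-1 - 2)) - 7)² = ((4*(5 + 4) - 3) - 7)² = ((4*9 - 3) - 7)² = ((36 - 3) - 7)² = (33 - 7)² = 26² = 676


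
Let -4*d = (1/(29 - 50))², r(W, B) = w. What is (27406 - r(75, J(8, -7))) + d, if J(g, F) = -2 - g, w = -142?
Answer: 48594671/1764 ≈ 27548.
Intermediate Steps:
r(W, B) = -142
d = -1/1764 (d = -1/(4*(29 - 50)²) = -(1/(-21))²/4 = -(-1/21)²/4 = -¼*1/441 = -1/1764 ≈ -0.00056689)
(27406 - r(75, J(8, -7))) + d = (27406 - 1*(-142)) - 1/1764 = (27406 + 142) - 1/1764 = 27548 - 1/1764 = 48594671/1764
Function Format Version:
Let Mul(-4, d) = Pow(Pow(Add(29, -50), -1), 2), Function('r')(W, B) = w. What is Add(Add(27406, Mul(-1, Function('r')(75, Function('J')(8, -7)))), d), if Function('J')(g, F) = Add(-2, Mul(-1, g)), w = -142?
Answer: Rational(48594671, 1764) ≈ 27548.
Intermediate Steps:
Function('r')(W, B) = -142
d = Rational(-1, 1764) (d = Mul(Rational(-1, 4), Pow(Pow(Add(29, -50), -1), 2)) = Mul(Rational(-1, 4), Pow(Pow(-21, -1), 2)) = Mul(Rational(-1, 4), Pow(Rational(-1, 21), 2)) = Mul(Rational(-1, 4), Rational(1, 441)) = Rational(-1, 1764) ≈ -0.00056689)
Add(Add(27406, Mul(-1, Function('r')(75, Function('J')(8, -7)))), d) = Add(Add(27406, Mul(-1, -142)), Rational(-1, 1764)) = Add(Add(27406, 142), Rational(-1, 1764)) = Add(27548, Rational(-1, 1764)) = Rational(48594671, 1764)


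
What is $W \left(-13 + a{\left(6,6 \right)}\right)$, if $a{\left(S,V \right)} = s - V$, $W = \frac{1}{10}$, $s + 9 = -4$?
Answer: $- \frac{16}{5} \approx -3.2$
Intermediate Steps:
$s = -13$ ($s = -9 - 4 = -13$)
$W = \frac{1}{10} \approx 0.1$
$a{\left(S,V \right)} = -13 - V$
$W \left(-13 + a{\left(6,6 \right)}\right) = \frac{-13 - 19}{10} = \frac{1}{10} \left(-32\right) = - \frac{16}{5}$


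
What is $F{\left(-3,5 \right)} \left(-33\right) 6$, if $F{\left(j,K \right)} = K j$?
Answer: $2970$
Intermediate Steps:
$F{\left(-3,5 \right)} \left(-33\right) 6 = 5 \left(-3\right) \left(-33\right) 6 = \left(-15\right) \left(-33\right) 6 = 495 \cdot 6 = 2970$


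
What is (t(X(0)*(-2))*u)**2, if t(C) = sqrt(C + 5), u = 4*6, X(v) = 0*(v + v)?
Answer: 2880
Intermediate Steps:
X(v) = 0 (X(v) = 0*(2*v) = 0)
u = 24
t(C) = sqrt(5 + C)
(t(X(0)*(-2))*u)**2 = (sqrt(5 + 0*(-2))*24)**2 = (sqrt(5 + 0)*24)**2 = (sqrt(5)*24)**2 = (24*sqrt(5))**2 = 2880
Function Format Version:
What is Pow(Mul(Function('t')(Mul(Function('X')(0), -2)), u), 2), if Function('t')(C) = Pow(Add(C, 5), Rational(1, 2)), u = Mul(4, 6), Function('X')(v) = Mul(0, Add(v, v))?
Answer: 2880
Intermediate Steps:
Function('X')(v) = 0 (Function('X')(v) = Mul(0, Mul(2, v)) = 0)
u = 24
Function('t')(C) = Pow(Add(5, C), Rational(1, 2))
Pow(Mul(Function('t')(Mul(Function('X')(0), -2)), u), 2) = Pow(Mul(Pow(Add(5, Mul(0, -2)), Rational(1, 2)), 24), 2) = Pow(Mul(Pow(Add(5, 0), Rational(1, 2)), 24), 2) = Pow(Mul(Pow(5, Rational(1, 2)), 24), 2) = Pow(Mul(24, Pow(5, Rational(1, 2))), 2) = 2880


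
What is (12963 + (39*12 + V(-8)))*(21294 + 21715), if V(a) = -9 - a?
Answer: 577610870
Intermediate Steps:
(12963 + (39*12 + V(-8)))*(21294 + 21715) = (12963 + (39*12 + (-9 - 1*(-8))))*(21294 + 21715) = (12963 + (468 + (-9 + 8)))*43009 = (12963 + (468 - 1))*43009 = (12963 + 467)*43009 = 13430*43009 = 577610870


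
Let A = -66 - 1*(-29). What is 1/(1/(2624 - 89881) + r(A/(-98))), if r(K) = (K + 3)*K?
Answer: 838016228/1068626875 ≈ 0.78420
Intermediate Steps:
A = -37 (A = -66 + 29 = -37)
r(K) = K*(3 + K) (r(K) = (3 + K)*K = K*(3 + K))
1/(1/(2624 - 89881) + r(A/(-98))) = 1/(1/(2624 - 89881) + (-37/(-98))*(3 - 37/(-98))) = 1/(1/(-87257) + (-37*(-1/98))*(3 - 37*(-1/98))) = 1/(-1/87257 + 37*(3 + 37/98)/98) = 1/(-1/87257 + (37/98)*(331/98)) = 1/(-1/87257 + 12247/9604) = 1/(1068626875/838016228) = 838016228/1068626875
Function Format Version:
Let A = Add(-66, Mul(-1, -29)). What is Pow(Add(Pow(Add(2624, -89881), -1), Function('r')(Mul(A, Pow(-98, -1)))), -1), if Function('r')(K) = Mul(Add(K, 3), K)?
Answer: Rational(838016228, 1068626875) ≈ 0.78420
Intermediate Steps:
A = -37 (A = Add(-66, 29) = -37)
Function('r')(K) = Mul(K, Add(3, K)) (Function('r')(K) = Mul(Add(3, K), K) = Mul(K, Add(3, K)))
Pow(Add(Pow(Add(2624, -89881), -1), Function('r')(Mul(A, Pow(-98, -1)))), -1) = Pow(Add(Pow(Add(2624, -89881), -1), Mul(Mul(-37, Pow(-98, -1)), Add(3, Mul(-37, Pow(-98, -1))))), -1) = Pow(Add(Pow(-87257, -1), Mul(Mul(-37, Rational(-1, 98)), Add(3, Mul(-37, Rational(-1, 98))))), -1) = Pow(Add(Rational(-1, 87257), Mul(Rational(37, 98), Add(3, Rational(37, 98)))), -1) = Pow(Add(Rational(-1, 87257), Mul(Rational(37, 98), Rational(331, 98))), -1) = Pow(Add(Rational(-1, 87257), Rational(12247, 9604)), -1) = Pow(Rational(1068626875, 838016228), -1) = Rational(838016228, 1068626875)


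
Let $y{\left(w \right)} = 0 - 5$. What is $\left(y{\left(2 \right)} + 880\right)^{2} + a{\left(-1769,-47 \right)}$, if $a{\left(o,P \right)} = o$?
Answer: $763856$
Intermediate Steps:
$y{\left(w \right)} = -5$
$\left(y{\left(2 \right)} + 880\right)^{2} + a{\left(-1769,-47 \right)} = \left(-5 + 880\right)^{2} - 1769 = 875^{2} - 1769 = 765625 - 1769 = 763856$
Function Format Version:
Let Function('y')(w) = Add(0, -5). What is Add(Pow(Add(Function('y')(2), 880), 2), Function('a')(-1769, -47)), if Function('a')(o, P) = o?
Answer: 763856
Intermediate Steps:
Function('y')(w) = -5
Add(Pow(Add(Function('y')(2), 880), 2), Function('a')(-1769, -47)) = Add(Pow(Add(-5, 880), 2), -1769) = Add(Pow(875, 2), -1769) = Add(765625, -1769) = 763856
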